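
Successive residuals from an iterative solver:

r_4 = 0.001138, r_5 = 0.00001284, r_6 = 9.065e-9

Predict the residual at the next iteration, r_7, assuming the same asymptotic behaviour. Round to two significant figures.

7.2e-14

First estimate the order: p ≈ ln(r_6/r_5) / ln(r_5/r_4) = ln(9.065e-9/0.00001284)/ln(0.00001284/0.001138) = ln(0.000705997)/ln(0.011283) ≈ 1.6180.
Then r_7 ≈ r_6·(r_6/r_5)^p = 9.065e-9·(0.000705997)^1.6180 = 9.065e-9·7.96825e-06 ≈ 7.223e-14.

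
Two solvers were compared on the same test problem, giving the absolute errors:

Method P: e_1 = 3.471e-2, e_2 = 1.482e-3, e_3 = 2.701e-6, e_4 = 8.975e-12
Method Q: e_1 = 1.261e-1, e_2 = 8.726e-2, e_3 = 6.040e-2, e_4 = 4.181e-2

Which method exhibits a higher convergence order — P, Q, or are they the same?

Method P: p ≈ ln(8.975e-12/2.701e-6)/ln(2.701e-6/1.482e-3) ≈ 2.00.
Method Q: p ≈ ln(4.181e-2/6.040e-2)/ln(6.040e-2/8.726e-2) ≈ 1.00.
Method P has the higher order (≈2.0 vs ≈1.0).

P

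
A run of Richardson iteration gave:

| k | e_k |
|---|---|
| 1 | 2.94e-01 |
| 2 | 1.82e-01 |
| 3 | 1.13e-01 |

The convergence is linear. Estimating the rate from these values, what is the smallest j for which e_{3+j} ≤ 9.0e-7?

Rate ρ ≈ e_3/e_2 = 1.13e-01/1.82e-01 = 0.6209.
After j more steps, e_{3+j} ≈ 1.13e-01·ρ^j; need ρ^j ≤ 9.0e-7/1.13e-01 = 7.9646e-06.
j ≥ ln(7.9646e-06)/ln(0.6209) = -11.7405/-0.47659 = 24.634.
So 25 more iterations are needed.

25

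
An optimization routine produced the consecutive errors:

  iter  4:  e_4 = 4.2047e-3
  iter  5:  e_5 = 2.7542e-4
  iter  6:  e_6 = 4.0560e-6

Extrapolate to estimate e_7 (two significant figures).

First estimate the order: p ≈ ln(e_6/e_5) / ln(e_5/e_4) = ln(4.0560e-6/2.7542e-4)/ln(2.7542e-4/4.2047e-3) = ln(0.0147266)/ln(0.0655029) ≈ 1.5476.
Then e_7 ≈ e_6·(e_6/e_5)^p = 4.0560e-6·(0.0147266)^1.5476 = 4.0560e-6·0.00146203 ≈ 5.93e-09.

5.9e-9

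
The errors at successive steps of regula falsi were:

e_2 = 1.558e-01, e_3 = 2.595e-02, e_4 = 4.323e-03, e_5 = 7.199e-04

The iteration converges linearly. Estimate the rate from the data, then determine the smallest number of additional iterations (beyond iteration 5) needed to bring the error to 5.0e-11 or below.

Rate ρ ≈ e_5/e_4 = 7.199e-04/4.323e-03 = 0.1665.
After j more steps, e_{5+j} ≈ 7.199e-04·ρ^j; need ρ^j ≤ 5.0e-11/7.199e-04 = 6.94541e-08.
j ≥ ln(6.94541e-08)/ln(0.1665) = -16.4826/-1.79276 = 9.194.
So 10 more iterations are needed.

10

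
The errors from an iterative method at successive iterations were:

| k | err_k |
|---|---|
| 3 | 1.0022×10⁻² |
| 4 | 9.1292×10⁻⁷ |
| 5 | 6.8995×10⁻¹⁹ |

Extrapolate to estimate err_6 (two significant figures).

First estimate the order: p ≈ ln(err_5/err_4) / ln(err_4/err_3) = ln(6.8995×10⁻¹⁹/9.1292×10⁻⁷)/ln(9.1292×10⁻⁷/1.0022×10⁻²) = ln(7.55762e-13)/ln(9.10916e-05) ≈ 3.0000.
Then err_6 ≈ err_5·(err_5/err_4)^p = 6.8995×10⁻¹⁹·(7.55762e-13)^3.0000 = 6.8995×10⁻¹⁹·4.31673e-37 ≈ 2.978e-55.

3.0e-55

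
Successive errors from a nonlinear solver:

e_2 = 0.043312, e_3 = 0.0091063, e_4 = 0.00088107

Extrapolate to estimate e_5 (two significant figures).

2.7e-5

First estimate the order: p ≈ ln(e_4/e_3) / ln(e_3/e_2) = ln(0.00088107/0.0091063)/ln(0.0091063/0.043312) = ln(0.0967539)/ln(0.210249) ≈ 1.4977.
Then e_5 ≈ e_4·(e_4/e_3)^p = 0.00088107·(0.0967539)^1.4977 = 0.00088107·0.0302577 ≈ 2.666e-05.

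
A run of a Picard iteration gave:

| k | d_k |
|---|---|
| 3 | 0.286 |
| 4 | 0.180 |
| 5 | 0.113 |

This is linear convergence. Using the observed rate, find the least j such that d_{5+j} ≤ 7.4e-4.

11

Rate ρ ≈ d_5/d_4 = 0.113/0.180 = 0.6278.
After j more steps, d_{5+j} ≈ 0.113·ρ^j; need ρ^j ≤ 7.4e-4/0.113 = 0.00654867.
j ≥ ln(0.00654867)/ln(0.6278) = -5.0285/-0.46553 = 10.802.
So 11 more iterations are needed.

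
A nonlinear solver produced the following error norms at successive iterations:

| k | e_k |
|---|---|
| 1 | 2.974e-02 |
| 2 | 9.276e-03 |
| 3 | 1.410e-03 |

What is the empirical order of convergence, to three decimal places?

p ≈ ln(e_3/e_2) / ln(e_2/e_1)
  = ln(1.410e-03/9.276e-03) / ln(9.276e-03/2.974e-02)
  = ln(0.152005) / ln(0.311903)
  = -1.883842 / -1.165063 ≈ 1.616944

1.617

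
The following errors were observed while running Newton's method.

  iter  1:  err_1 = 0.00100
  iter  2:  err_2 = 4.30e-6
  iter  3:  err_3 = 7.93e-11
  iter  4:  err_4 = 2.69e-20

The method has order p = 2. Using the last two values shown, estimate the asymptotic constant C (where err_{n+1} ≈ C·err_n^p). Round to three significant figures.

4.28

C ≈ err_4 / err_3^2
  = 2.69e-20 / (7.93e-11)^2
  = 2.69e-20 / 6.28849e-21 ≈ 4.2777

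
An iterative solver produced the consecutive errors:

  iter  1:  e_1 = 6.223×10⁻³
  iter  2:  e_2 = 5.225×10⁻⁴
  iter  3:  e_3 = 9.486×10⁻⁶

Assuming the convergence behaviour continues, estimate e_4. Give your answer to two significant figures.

First estimate the order: p ≈ ln(e_3/e_2) / ln(e_2/e_1) = ln(9.486×10⁻⁶/5.225×10⁻⁴)/ln(5.225×10⁻⁴/6.223×10⁻³) = ln(0.018155)/ln(0.0839627) ≈ 1.6182.
Then e_4 ≈ e_3·(e_3/e_2)^p = 9.486×10⁻⁶·(0.018155)^1.6182 = 9.486×10⁻⁶·0.00152303 ≈ 1.445e-08.

1.4e-8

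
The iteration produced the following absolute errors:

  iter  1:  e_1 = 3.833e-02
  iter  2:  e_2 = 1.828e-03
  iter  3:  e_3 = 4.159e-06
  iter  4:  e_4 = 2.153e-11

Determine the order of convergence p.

2

Consecutive ratios: e_4/e_3 = 2.153e-11/4.159e-06 = 5.17673e-06, e_3/e_2 = 4.159e-06/1.828e-03 = 0.00227516.
p ≈ ln(5.17673e-06)/ln(0.00227516) = -12.1713/-6.0857 ≈ 2.00.
So the convergence is quadratic (order 2).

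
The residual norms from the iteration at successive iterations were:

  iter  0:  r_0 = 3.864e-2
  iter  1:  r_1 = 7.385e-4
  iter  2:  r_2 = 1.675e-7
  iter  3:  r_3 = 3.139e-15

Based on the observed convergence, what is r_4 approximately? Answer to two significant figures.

1.3e-31

First estimate the order: p ≈ ln(r_3/r_2) / ln(r_2/r_1) = ln(3.139e-15/1.675e-7)/ln(1.675e-7/7.385e-4) = ln(1.87403e-08)/ln(0.000226811) ≈ 2.1203.
Then r_4 ≈ r_3·(r_3/r_2)^p = 3.139e-15·(1.87403e-08)^2.1203 = 3.139e-15·4.13017e-17 ≈ 1.296e-31.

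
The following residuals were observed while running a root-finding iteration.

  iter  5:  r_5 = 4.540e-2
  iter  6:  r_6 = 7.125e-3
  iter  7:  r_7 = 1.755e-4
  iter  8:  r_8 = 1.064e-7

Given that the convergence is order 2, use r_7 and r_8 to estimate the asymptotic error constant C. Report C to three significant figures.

3.45

C ≈ r_8 / r_7^2
  = 1.064e-7 / (1.755e-4)^2
  = 1.064e-7 / 3.08003e-08 ≈ 3.4545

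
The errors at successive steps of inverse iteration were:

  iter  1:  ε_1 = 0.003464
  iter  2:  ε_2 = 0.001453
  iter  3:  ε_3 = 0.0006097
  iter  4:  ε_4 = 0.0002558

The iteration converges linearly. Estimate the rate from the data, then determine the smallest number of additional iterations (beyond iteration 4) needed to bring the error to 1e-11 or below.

20

Rate ρ ≈ ε_4/ε_3 = 0.0002558/0.0006097 = 0.4196.
After j more steps, ε_{4+j} ≈ 0.0002558·ρ^j; need ρ^j ≤ 1e-11/0.0002558 = 3.9093e-08.
j ≥ ln(3.9093e-08)/ln(0.4196) = -17.0573/-0.86845 = 19.641.
So 20 more iterations are needed.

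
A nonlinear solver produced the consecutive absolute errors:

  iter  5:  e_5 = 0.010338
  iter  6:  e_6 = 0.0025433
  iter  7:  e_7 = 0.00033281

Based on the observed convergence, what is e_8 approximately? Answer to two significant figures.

1.7e-5

First estimate the order: p ≈ ln(e_7/e_6) / ln(e_6/e_5) = ln(0.00033281/0.0025433)/ln(0.0025433/0.010338) = ln(0.130858)/ln(0.246015) ≈ 1.4502.
Then e_8 ≈ e_7·(e_7/e_6)^p = 0.00033281·(0.130858)^1.4502 = 0.00033281·0.0523822 ≈ 1.743e-05.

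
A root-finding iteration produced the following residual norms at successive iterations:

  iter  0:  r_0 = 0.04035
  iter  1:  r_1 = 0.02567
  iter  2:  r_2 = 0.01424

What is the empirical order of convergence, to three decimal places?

p ≈ ln(r_2/r_1) / ln(r_1/r_0)
  = ln(0.01424/0.02567) / ln(0.02567/0.04035)
  = ln(0.554733) / ln(0.636183)
  = -0.589268 / -0.452269 ≈ 1.302915

1.303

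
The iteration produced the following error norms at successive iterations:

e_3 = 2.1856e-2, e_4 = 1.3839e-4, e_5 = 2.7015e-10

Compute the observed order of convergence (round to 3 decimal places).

p ≈ ln(e_5/e_4) / ln(e_4/e_3)
  = ln(2.7015e-10/1.3839e-4) / ln(1.3839e-4/2.1856e-2)
  = ln(1.95209e-06) / ln(0.0063319)
  = -13.146610 / -5.062155 ≈ 2.597038

2.597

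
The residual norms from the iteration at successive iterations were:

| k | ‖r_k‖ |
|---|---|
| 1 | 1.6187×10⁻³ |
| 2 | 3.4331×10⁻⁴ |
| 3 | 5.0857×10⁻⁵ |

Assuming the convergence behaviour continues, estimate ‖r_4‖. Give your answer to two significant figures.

4.8e-6

First estimate the order: p ≈ ln(‖r_3‖/‖r_2‖) / ln(‖r_2‖/‖r_1‖) = ln(5.0857×10⁻⁵/3.4331×10⁻⁴)/ln(3.4331×10⁻⁴/1.6187×10⁻³) = ln(0.148137)/ln(0.21209) ≈ 1.2314.
Then ‖r_4‖ ≈ ‖r_3‖·(‖r_3‖/‖r_2‖)^p = 5.0857×10⁻⁵·(0.148137)^1.2314 = 5.0857×10⁻⁵·0.0952259 ≈ 4.843e-06.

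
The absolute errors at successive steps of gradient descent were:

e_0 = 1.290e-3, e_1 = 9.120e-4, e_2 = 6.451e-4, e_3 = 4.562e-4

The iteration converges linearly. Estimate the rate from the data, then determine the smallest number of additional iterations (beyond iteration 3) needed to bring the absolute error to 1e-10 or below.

Rate ρ ≈ e_3/e_2 = 4.562e-4/6.451e-4 = 0.7072.
After j more steps, e_{3+j} ≈ 4.562e-4·ρ^j; need ρ^j ≤ 1e-10/4.562e-4 = 2.19202e-07.
j ≥ ln(2.19202e-07)/ln(0.7072) = -15.3333/-0.34644 = 44.260.
So 45 more iterations are needed.

45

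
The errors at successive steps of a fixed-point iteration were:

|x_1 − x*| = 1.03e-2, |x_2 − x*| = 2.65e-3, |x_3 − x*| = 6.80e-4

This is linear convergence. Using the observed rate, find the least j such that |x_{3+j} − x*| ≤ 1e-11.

Rate ρ ≈ |x_3 − x*|/|x_2 − x*| = 6.80e-4/2.65e-3 = 0.2566.
After j more steps, |x_{3+j} − x*| ≈ 6.80e-4·ρ^j; need ρ^j ≤ 1e-11/6.80e-4 = 1.47059e-08.
j ≥ ln(1.47059e-08)/ln(0.2566) = -18.0350/-1.36024 = 13.259.
So 14 more iterations are needed.

14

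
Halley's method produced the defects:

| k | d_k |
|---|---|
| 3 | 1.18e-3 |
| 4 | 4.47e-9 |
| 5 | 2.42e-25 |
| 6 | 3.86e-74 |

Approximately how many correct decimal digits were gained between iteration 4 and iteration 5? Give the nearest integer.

Digits gained ≈ log₁₀(d_4/d_5) = log₁₀(4.47e-9/2.42e-25) = log₁₀(1.84711e+16) ≈ 16.266.

16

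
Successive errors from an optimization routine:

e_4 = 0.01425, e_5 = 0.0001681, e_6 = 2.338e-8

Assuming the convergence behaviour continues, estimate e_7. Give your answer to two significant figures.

First estimate the order: p ≈ ln(e_6/e_5) / ln(e_5/e_4) = ln(2.338e-8/0.0001681)/ln(0.0001681/0.01425) = ln(0.000139084)/ln(0.0117965) ≈ 2.0001.
Then e_7 ≈ e_6·(e_6/e_5)^p = 2.338e-8·(0.000139084)^2.0001 = 2.338e-8·1.93272e-08 ≈ 4.519e-16.

4.5e-16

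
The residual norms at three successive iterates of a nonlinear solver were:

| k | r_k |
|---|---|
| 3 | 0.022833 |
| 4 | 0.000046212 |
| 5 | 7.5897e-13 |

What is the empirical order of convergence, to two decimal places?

p ≈ ln(r_5/r_4) / ln(r_4/r_3)
  = ln(7.5897e-13/0.000046212) / ln(0.000046212/0.022833)
  = ln(1.64237e-08) / ln(0.00202391)
  = -17.92454 / -6.20272 ≈ 2.88979

2.89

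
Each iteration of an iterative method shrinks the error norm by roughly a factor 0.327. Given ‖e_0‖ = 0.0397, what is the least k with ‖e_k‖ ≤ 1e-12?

After k steps, ‖e_k‖ ≈ 0.0397·0.327^k.
Need 0.327^k ≤ 1e-12/0.0397 = 2.51889e-11.
k ≥ ln(2.51889e-11)/ln(0.327) = -24.4046/-1.11780 = 21.833.
Smallest integer k = 22.

22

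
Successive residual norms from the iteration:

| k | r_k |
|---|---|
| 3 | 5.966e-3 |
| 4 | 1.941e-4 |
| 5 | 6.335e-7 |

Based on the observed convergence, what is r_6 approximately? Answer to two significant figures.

4.4e-11

First estimate the order: p ≈ ln(r_5/r_4) / ln(r_4/r_3) = ln(6.335e-7/1.941e-4)/ln(1.941e-4/5.966e-3) = ln(0.00326378)/ln(0.0325344) ≈ 1.6713.
Then r_6 ≈ r_5·(r_5/r_4)^p = 6.335e-7·(0.00326378)^1.6713 = 6.335e-7·6.99329e-05 ≈ 4.43e-11.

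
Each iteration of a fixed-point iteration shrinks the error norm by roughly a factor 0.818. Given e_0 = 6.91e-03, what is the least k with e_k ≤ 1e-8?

After k steps, e_k ≈ 6.91e-03·0.818^k.
Need 0.818^k ≤ 1e-8/6.91e-03 = 1.44718e-06.
k ≥ ln(1.44718e-06)/ln(0.818) = -13.4459/-0.20089 = 66.932.
Smallest integer k = 67.

67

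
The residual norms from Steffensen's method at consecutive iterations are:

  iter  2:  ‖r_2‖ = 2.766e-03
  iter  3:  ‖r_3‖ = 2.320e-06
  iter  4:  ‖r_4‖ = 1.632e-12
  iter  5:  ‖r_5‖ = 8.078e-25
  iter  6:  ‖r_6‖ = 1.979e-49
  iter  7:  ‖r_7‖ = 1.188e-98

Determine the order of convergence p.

Consecutive ratios: ‖r_7‖/‖r_6‖ = 1.188e-98/1.979e-49 = 6.00303e-50, ‖r_6‖/‖r_5‖ = 1.979e-49/8.078e-25 = 2.44986e-25.
p ≈ ln(6.00303e-50)/ln(2.44986e-25) = -113.3370/-56.6686 ≈ 2.00.
So the convergence is quadratic (order 2).

2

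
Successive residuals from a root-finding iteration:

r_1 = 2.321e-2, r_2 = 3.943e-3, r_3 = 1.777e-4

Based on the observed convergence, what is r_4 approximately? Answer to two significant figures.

7.9e-7

First estimate the order: p ≈ ln(r_3/r_2) / ln(r_2/r_1) = ln(1.777e-4/3.943e-3)/ln(3.943e-3/2.321e-2) = ln(0.0450672)/ln(0.169884) ≈ 1.7486.
Then r_4 ≈ r_3·(r_3/r_2)^p = 1.777e-4·(0.0450672)^1.7486 = 1.777e-4·0.00442732 ≈ 7.867e-07.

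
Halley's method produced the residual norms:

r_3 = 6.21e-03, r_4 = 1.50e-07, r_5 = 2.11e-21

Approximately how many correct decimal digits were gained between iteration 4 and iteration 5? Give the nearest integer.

14

Digits gained ≈ log₁₀(r_4/r_5) = log₁₀(1.50e-07/2.11e-21) = log₁₀(7.109e+13) ≈ 13.852.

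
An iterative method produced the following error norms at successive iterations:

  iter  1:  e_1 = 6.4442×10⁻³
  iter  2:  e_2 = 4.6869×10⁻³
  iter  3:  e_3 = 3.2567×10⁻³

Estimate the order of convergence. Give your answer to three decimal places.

1.143

p ≈ ln(e_3/e_2) / ln(e_2/e_1)
  = ln(3.2567×10⁻³/4.6869×10⁻³) / ln(4.6869×10⁻³/6.4442×10⁻³)
  = ln(0.694852) / ln(0.727305)
  = -0.364056 / -0.318409 ≈ 1.143360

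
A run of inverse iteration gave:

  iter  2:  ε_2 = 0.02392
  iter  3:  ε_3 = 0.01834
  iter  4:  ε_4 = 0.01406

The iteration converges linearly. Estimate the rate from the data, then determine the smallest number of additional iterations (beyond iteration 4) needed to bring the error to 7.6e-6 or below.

29

Rate ρ ≈ ε_4/ε_3 = 0.01406/0.01834 = 0.7666.
After j more steps, ε_{4+j} ≈ 0.01406·ρ^j; need ρ^j ≤ 7.6e-6/0.01406 = 0.000540541.
j ≥ ln(0.000540541)/ln(0.7666) = -7.5229/-0.26579 = 28.304.
So 29 more iterations are needed.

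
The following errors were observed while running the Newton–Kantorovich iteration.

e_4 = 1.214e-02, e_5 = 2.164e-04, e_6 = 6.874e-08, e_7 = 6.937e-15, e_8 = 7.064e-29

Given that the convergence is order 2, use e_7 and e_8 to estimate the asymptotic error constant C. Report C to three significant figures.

C ≈ e_8 / e_7^2
  = 7.064e-29 / (6.937e-15)^2
  = 7.064e-29 / 4.8122e-29 ≈ 1.4679

1.47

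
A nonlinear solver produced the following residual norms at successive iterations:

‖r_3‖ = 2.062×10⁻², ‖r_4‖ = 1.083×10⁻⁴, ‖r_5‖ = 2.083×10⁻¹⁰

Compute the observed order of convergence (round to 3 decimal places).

p ≈ ln(‖r_5‖/‖r_4‖) / ln(‖r_4‖/‖r_3‖)
  = ln(2.083×10⁻¹⁰/1.083×10⁻⁴) / ln(1.083×10⁻⁴/2.062×10⁻²)
  = ln(1.92336e-06) / ln(0.00525218)
  = -13.161437 / -5.249112 ≈ 2.507364

2.507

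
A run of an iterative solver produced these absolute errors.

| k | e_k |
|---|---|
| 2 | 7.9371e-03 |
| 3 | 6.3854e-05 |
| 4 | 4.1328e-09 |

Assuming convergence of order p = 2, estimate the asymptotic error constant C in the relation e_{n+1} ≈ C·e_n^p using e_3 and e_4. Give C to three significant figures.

1.01

C ≈ e_4 / e_3^2
  = 4.1328e-09 / (6.3854e-05)^2
  = 4.1328e-09 / 4.07733e-09 ≈ 1.0136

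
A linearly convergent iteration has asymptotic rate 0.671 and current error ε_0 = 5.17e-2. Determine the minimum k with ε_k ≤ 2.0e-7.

After k steps, ε_k ≈ 5.17e-2·0.671^k.
Need 0.671^k ≤ 2.0e-7/5.17e-2 = 3.86847e-06.
k ≥ ln(3.86847e-06)/ln(0.671) = -12.4627/-0.39899 = 31.236.
Smallest integer k = 32.

32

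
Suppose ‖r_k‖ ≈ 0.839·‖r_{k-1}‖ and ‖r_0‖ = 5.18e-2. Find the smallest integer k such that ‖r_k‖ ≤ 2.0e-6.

After k steps, ‖r_k‖ ≈ 5.18e-2·0.839^k.
Need 0.839^k ≤ 2.0e-6/5.18e-2 = 3.861e-05.
k ≥ ln(3.861e-05)/ln(0.839) = -10.1620/-0.17554 = 57.890.
Smallest integer k = 58.

58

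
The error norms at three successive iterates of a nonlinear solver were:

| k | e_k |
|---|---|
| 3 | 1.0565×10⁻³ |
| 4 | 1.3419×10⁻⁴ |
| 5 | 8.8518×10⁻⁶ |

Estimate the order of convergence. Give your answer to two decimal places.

p ≈ ln(e_5/e_4) / ln(e_4/e_3)
  = ln(8.8518×10⁻⁶/1.3419×10⁻⁴) / ln(1.3419×10⁻⁴/1.0565×10⁻³)
  = ln(0.0659647) / ln(0.127014)
  = -2.71864 / -2.06346 ≈ 1.31752

1.32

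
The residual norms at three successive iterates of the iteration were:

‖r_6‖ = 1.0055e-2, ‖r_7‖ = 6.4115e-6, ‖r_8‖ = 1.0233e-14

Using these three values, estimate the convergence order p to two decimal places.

p ≈ ln(‖r_8‖/‖r_7‖) / ln(‖r_7‖/‖r_6‖)
  = ln(1.0233e-14/6.4115e-6) / ln(6.4115e-6/1.0055e-2)
  = ln(1.59604e-09) / ln(0.000637643)
  = -20.25574 / -7.35773 ≈ 2.75299

2.75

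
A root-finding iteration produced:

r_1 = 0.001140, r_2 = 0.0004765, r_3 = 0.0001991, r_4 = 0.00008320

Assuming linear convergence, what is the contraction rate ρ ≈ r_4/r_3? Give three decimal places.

0.418

ρ ≈ r_4/r_3 = 0.00008320/0.0001991 = 0.41788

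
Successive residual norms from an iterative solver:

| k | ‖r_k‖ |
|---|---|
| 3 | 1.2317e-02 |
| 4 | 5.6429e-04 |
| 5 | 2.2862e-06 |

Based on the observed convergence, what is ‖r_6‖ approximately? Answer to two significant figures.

First estimate the order: p ≈ ln(‖r_5‖/‖r_4‖) / ln(‖r_4‖/‖r_3‖) = ln(2.2862e-06/5.6429e-04)/ln(5.6429e-04/1.2317e-02) = ln(0.00405146)/ln(0.0458139) ≈ 1.7867.
Then ‖r_6‖ ≈ ‖r_5‖·(‖r_5‖/‖r_4‖)^p = 2.2862e-06·(0.00405146)^1.7867 = 2.2862e-06·5.3152e-05 ≈ 1.215e-10.

1.2e-10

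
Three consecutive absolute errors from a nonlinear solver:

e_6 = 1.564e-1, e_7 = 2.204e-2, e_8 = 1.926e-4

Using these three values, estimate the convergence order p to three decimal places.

p ≈ ln(e_8/e_7) / ln(e_7/e_6)
  = ln(1.926e-4/2.204e-2) / ln(2.204e-2/1.564e-1)
  = ln(0.00873866) / ln(0.140921)
  = -4.739998 / -1.959556 ≈ 2.418914

2.419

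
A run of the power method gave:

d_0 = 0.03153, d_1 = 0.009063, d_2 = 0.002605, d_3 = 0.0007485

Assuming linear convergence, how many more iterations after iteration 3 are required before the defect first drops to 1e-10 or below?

Rate ρ ≈ d_3/d_2 = 0.0007485/0.002605 = 0.2873.
After j more steps, d_{3+j} ≈ 0.0007485·ρ^j; need ρ^j ≤ 1e-10/0.0007485 = 1.33601e-07.
j ≥ ln(1.33601e-07)/ln(0.2873) = -15.8284/-1.24723 = 12.691.
So 13 more iterations are needed.

13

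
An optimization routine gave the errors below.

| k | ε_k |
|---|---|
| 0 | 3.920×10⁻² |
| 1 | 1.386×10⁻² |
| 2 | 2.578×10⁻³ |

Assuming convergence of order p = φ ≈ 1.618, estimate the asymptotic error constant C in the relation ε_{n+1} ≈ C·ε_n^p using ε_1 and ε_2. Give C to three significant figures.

C ≈ ε_2 / ε_1^1.618
  = 2.578×10⁻³ / (1.386×10⁻²)^1.618
  = 2.578×10⁻³ / 0.000984856 ≈ 2.6176

2.62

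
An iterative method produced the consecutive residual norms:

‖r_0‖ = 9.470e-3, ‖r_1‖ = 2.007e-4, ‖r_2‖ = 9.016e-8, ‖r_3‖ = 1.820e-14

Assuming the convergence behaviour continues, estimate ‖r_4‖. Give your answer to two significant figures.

7.4e-28

First estimate the order: p ≈ ln(‖r_3‖/‖r_2‖) / ln(‖r_2‖/‖r_1‖) = ln(1.820e-14/9.016e-8)/ln(9.016e-8/2.007e-4) = ln(2.01863e-07)/ln(0.000449228) ≈ 2.0000.
Then ‖r_4‖ ≈ ‖r_3‖·(‖r_3‖/‖r_2‖)^p = 1.820e-14·(2.01863e-07)^2.0000 = 1.820e-14·4.07487e-14 ≈ 7.416e-28.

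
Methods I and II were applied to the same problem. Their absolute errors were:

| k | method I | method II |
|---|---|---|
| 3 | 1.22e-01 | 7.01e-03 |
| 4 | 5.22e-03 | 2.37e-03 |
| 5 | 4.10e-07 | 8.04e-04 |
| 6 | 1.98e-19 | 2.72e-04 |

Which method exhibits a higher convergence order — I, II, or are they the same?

I

Method I: p ≈ ln(1.98e-19/4.10e-07)/ln(4.10e-07/5.22e-03) ≈ 3.00.
Method II: p ≈ ln(2.72e-04/8.04e-04)/ln(8.04e-04/2.37e-03) ≈ 1.00.
Method I has the higher order (≈3.0 vs ≈1.0).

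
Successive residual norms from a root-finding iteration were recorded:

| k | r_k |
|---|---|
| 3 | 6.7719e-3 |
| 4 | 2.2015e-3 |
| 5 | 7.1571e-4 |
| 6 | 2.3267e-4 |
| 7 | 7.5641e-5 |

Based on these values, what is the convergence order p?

1

Consecutive ratios: r_7/r_6 = 7.5641e-5/2.3267e-4 = 0.3251, r_6/r_5 = 2.3267e-4/7.1571e-4 = 0.32509.
p ≈ ln(0.3251)/ln(0.32509) = -1.1236/-1.1237 ≈ 1.00.
So the convergence is linear (order 1).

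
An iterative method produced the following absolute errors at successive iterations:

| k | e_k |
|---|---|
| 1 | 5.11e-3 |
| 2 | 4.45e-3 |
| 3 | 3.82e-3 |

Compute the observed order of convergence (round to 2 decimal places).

1.10

p ≈ ln(e_3/e_2) / ln(e_2/e_1)
  = ln(3.82e-3/4.45e-3) / ln(4.45e-3/5.11e-3)
  = ln(0.858427) / ln(0.870841)
  = -0.15265 / -0.13830 ≈ 1.10376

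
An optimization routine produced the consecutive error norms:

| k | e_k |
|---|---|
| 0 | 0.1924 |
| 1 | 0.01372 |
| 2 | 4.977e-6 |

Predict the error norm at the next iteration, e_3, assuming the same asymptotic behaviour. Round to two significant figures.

First estimate the order: p ≈ ln(e_2/e_1) / ln(e_1/e_0) = ln(4.977e-6/0.01372)/ln(0.01372/0.1924) = ln(0.000362755)/ln(0.0713098) ≈ 2.9999.
Then e_3 ≈ e_2·(e_2/e_1)^p = 4.977e-6·(0.000362755)^2.9999 = 4.977e-6·4.77732e-11 ≈ 2.378e-16.

2.4e-16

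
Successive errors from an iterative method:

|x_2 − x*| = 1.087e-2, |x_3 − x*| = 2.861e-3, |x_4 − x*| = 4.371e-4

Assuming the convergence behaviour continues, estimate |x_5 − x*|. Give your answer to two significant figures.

3.1e-5

First estimate the order: p ≈ ln(|x_4 − x*|/|x_3 − x*|) / ln(|x_3 − x*|/|x_2 − x*|) = ln(4.371e-4/2.861e-3)/ln(2.861e-3/1.087e-2) = ln(0.152779)/ln(0.263201) ≈ 1.4075.
Then |x_5 − x*| ≈ |x_4 − x*|·(|x_4 − x*|/|x_3 − x*|)^p = 4.371e-4·(0.152779)^1.4075 = 4.371e-4·0.0710509 ≈ 3.106e-05.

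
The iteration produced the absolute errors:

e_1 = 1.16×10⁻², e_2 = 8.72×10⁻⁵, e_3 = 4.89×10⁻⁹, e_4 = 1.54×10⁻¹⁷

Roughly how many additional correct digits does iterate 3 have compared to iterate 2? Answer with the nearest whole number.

Digits gained ≈ log₁₀(e_2/e_3) = log₁₀(8.72×10⁻⁵/4.89×10⁻⁹) = log₁₀(17832.3) ≈ 4.251.

4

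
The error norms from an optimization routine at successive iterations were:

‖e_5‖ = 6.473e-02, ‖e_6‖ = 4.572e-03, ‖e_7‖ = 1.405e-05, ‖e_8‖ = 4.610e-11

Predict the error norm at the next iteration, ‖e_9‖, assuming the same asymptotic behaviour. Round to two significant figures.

4.9e-23

First estimate the order: p ≈ ln(‖e_8‖/‖e_7‖) / ln(‖e_7‖/‖e_6‖) = ln(4.610e-11/1.405e-05)/ln(1.405e-05/4.572e-03) = ln(3.28114e-06)/ln(0.00307305) ≈ 2.1827.
Then ‖e_9‖ ≈ ‖e_8‖·(‖e_8‖/‖e_7‖)^p = 4.610e-11·(3.28114e-06)^2.1827 = 4.610e-11·1.07183e-12 ≈ 4.941e-23.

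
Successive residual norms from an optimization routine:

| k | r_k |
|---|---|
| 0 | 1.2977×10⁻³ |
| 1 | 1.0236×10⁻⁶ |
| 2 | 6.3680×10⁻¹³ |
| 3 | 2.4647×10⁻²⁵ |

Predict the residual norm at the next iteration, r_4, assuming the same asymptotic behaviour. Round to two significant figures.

3.7e-50

First estimate the order: p ≈ ln(r_3/r_2) / ln(r_2/r_1) = ln(2.4647×10⁻²⁵/6.3680×10⁻¹³)/ln(6.3680×10⁻¹³/1.0236×10⁻⁶) = ln(3.87045e-13)/ln(6.22118e-07) ≈ 2.0000.
Then r_4 ≈ r_3·(r_3/r_2)^p = 2.4647×10⁻²⁵·(3.87045e-13)^2.0000 = 2.4647×10⁻²⁵·1.49804e-25 ≈ 3.692e-50.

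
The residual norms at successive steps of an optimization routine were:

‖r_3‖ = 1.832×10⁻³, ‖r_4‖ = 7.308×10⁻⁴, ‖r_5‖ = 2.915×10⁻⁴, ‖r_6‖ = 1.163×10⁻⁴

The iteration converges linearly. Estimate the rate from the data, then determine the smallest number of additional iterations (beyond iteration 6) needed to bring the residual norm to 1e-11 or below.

Rate ρ ≈ ‖r_6‖/‖r_5‖ = 1.163×10⁻⁴/2.915×10⁻⁴ = 0.3990.
After j more steps, ‖r_{6+j}‖ ≈ 1.163×10⁻⁴·ρ^j; need ρ^j ≤ 1e-11/1.163×10⁻⁴ = 8.59845e-08.
j ≥ ln(8.59845e-08)/ln(0.3990) = -16.2691/-0.91879 = 17.707.
So 18 more iterations are needed.

18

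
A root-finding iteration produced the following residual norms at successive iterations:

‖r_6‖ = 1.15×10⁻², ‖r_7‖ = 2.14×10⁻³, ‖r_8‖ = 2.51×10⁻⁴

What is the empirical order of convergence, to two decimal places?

p ≈ ln(‖r_8‖/‖r_7‖) / ln(‖r_7‖/‖r_6‖)
  = ln(2.51×10⁻⁴/2.14×10⁻³) / ln(2.14×10⁻³/1.15×10⁻²)
  = ln(0.11729) / ln(0.186087)
  = -2.14311 / -1.68154 ≈ 1.27449

1.27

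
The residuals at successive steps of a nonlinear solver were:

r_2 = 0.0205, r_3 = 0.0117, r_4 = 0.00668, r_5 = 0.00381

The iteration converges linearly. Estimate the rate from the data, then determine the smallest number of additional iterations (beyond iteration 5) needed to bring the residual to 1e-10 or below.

32

Rate ρ ≈ r_5/r_4 = 0.00381/0.00668 = 0.5704.
After j more steps, r_{5+j} ≈ 0.00381·ρ^j; need ρ^j ≤ 1e-10/0.00381 = 2.62467e-08.
j ≥ ln(2.62467e-08)/ln(0.5704) = -17.4557/-0.56142 = 31.092.
So 32 more iterations are needed.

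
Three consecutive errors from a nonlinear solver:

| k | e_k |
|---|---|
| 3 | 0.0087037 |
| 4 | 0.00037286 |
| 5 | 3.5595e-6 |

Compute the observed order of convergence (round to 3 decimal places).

p ≈ ln(e_5/e_4) / ln(e_4/e_3)
  = ln(3.5595e-6/0.00037286) / ln(0.00037286/0.0087037)
  = ln(0.00954648) / ln(0.0428393)
  = -4.651583 / -3.150299 ≈ 1.476553

1.477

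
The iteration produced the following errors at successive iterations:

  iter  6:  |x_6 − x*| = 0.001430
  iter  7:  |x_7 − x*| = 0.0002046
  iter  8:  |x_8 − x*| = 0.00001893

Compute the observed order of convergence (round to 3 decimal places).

p ≈ ln(|x_8 − x*|/|x_7 − x*|) / ln(|x_7 − x*|/|x_6 − x*|)
  = ln(0.00001893/0.0002046) / ln(0.0002046/0.001430)
  = ln(0.092522) / ln(0.143077)
  = -2.380309 / -1.944372 ≈ 1.224205

1.224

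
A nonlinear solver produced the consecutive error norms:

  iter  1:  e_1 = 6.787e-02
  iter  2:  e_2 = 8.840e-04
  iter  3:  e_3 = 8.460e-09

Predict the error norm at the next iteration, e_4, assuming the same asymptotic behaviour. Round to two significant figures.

3.7e-22

First estimate the order: p ≈ ln(e_3/e_2) / ln(e_2/e_1) = ln(8.460e-09/8.840e-04)/ln(8.840e-04/6.787e-02) = ln(9.57014e-06)/ln(0.0130249) ≈ 2.6623.
Then e_4 ≈ e_3·(e_3/e_2)^p = 8.460e-09·(9.57014e-06)^2.6623 = 8.460e-09·4.34209e-14 ≈ 3.673e-22.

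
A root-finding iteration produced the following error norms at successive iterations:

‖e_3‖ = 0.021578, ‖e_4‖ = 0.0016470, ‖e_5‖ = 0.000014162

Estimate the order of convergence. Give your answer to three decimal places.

1.849

p ≈ ln(‖e_5‖/‖e_4‖) / ln(‖e_4‖/‖e_3‖)
  = ln(0.000014162/0.0016470) / ln(0.0016470/0.021578)
  = ln(0.00859866) / ln(0.0763277)
  = -4.756149 / -2.572719 ≈ 1.848686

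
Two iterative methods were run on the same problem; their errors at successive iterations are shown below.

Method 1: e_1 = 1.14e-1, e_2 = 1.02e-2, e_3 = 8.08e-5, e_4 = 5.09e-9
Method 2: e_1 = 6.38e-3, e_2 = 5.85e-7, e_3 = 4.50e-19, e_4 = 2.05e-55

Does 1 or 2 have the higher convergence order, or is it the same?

Method 1: p ≈ ln(5.09e-9/8.08e-5)/ln(8.08e-5/1.02e-2) ≈ 2.00.
Method 2: p ≈ ln(2.05e-55/4.50e-19)/ln(4.50e-19/5.85e-7) ≈ 3.00.
Method 2 has the higher order (≈3.0 vs ≈2.0).

2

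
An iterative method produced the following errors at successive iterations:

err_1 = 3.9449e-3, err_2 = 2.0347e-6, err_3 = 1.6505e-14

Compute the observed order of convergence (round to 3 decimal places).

2.461

p ≈ ln(err_3/err_2) / ln(err_2/err_1)
  = ln(1.6505e-14/2.0347e-6) / ln(2.0347e-6/3.9449e-3)
  = ln(8.11176e-09) / ln(0.00051578)
  = -18.629951 / -7.569830 ≈ 2.461079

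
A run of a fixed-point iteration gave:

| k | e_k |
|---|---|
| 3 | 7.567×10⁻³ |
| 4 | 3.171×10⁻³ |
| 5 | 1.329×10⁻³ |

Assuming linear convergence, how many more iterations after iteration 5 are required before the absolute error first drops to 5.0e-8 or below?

Rate ρ ≈ e_5/e_4 = 1.329×10⁻³/3.171×10⁻³ = 0.4191.
After j more steps, e_{5+j} ≈ 1.329×10⁻³·ρ^j; need ρ^j ≤ 5.0e-8/1.329×10⁻³ = 3.76223e-05.
j ≥ ln(3.76223e-05)/ln(0.4191) = -10.1879/-0.86965 = 11.715.
So 12 more iterations are needed.

12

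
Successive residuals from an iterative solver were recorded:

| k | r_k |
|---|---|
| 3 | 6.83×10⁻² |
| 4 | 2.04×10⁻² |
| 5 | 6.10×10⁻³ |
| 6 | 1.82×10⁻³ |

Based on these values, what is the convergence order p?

Consecutive ratios: r_6/r_5 = 1.82×10⁻³/6.10×10⁻³ = 0.298361, r_5/r_4 = 6.10×10⁻³/2.04×10⁻² = 0.29902.
p ≈ ln(0.298361)/ln(0.29902) = -1.2095/-1.2072 ≈ 1.00.
So the convergence is linear (order 1).

1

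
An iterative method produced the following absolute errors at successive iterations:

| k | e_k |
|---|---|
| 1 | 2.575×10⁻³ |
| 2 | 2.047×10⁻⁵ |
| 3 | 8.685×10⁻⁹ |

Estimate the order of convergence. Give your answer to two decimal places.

1.61

p ≈ ln(e_3/e_2) / ln(e_2/e_1)
  = ln(8.685×10⁻⁹/2.047×10⁻⁵) / ln(2.047×10⁻⁵/2.575×10⁻³)
  = ln(0.000424279) / ln(0.00794951)
  = -7.76512 / -4.83464 ≈ 1.60614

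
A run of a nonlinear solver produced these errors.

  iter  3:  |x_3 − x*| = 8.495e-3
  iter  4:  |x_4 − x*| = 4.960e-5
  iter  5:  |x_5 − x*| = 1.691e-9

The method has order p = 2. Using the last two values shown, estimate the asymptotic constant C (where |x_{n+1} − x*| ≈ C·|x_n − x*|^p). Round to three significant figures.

0.687

C ≈ |x_5 − x*| / |x_4 − x*|^2
  = 1.691e-9 / (4.960e-5)^2
  = 1.691e-9 / 2.46016e-09 ≈ 0.68735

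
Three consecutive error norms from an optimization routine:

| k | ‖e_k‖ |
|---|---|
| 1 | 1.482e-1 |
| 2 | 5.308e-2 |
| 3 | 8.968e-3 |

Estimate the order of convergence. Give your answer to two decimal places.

p ≈ ln(‖e_3‖/‖e_2‖) / ln(‖e_2‖/‖e_1‖)
  = ln(8.968e-3/5.308e-2) / ln(5.308e-2/1.482e-1)
  = ln(0.168953) / ln(0.358165)
  = -1.77813 / -1.02676 ≈ 1.73179

1.73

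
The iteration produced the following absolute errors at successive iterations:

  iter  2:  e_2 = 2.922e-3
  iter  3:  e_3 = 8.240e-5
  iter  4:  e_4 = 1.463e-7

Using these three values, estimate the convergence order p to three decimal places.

p ≈ ln(e_4/e_3) / ln(e_3/e_2)
  = ln(1.463e-7/8.240e-5) / ln(8.240e-5/2.922e-3)
  = ln(0.00177549) / ln(0.0281999)
  = -6.333679 / -3.568437 ≈ 1.774917

1.775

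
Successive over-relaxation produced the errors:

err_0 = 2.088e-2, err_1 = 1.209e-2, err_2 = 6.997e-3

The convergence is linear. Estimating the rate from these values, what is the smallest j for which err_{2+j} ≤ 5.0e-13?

Rate ρ ≈ err_2/err_1 = 6.997e-3/1.209e-2 = 0.5787.
After j more steps, err_{2+j} ≈ 6.997e-3·ρ^j; need ρ^j ≤ 5.0e-13/6.997e-3 = 7.14592e-11.
j ≥ ln(7.14592e-11)/ln(0.5787) = -23.3619/-0.54697 = 42.711.
So 43 more iterations are needed.

43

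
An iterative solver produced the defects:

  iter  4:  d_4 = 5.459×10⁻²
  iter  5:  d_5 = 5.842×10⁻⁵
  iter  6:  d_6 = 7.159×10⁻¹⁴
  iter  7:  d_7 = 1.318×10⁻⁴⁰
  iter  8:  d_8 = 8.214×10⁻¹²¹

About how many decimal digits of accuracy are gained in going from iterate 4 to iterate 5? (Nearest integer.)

Digits gained ≈ log₁₀(d_4/d_5) = log₁₀(5.459×10⁻²/5.842×10⁻⁵) = log₁₀(934.44) ≈ 2.971.

3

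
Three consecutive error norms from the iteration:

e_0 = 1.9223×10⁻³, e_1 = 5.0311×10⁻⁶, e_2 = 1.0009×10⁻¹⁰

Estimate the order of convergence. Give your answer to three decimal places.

p ≈ ln(e_2/e_1) / ln(e_1/e_0)
  = ln(1.0009×10⁻¹⁰/5.0311×10⁻⁶) / ln(5.0311×10⁻⁶/1.9223×10⁻³)
  = ln(1.98943e-05) / ln(0.00261723)
  = -10.825077 / -5.945639 ≈ 1.820675

1.821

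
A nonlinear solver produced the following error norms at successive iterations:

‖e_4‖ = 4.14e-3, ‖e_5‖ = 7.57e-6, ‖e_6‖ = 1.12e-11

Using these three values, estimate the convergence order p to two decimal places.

2.13

p ≈ ln(‖e_6‖/‖e_5‖) / ln(‖e_5‖/‖e_4‖)
  = ln(1.12e-11/7.57e-6) / ln(7.57e-6/4.14e-3)
  = ln(1.47952e-06) / ln(0.0018285)
  = -13.42379 / -6.30426 ≈ 2.12932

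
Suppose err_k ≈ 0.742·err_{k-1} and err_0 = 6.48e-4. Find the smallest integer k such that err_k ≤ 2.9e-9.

After k steps, err_k ≈ 6.48e-4·0.742^k.
Need 0.742^k ≤ 2.9e-9/6.48e-4 = 4.47531e-06.
k ≥ ln(4.47531e-06)/ln(0.742) = -12.3169/-0.29841 = 41.275.
Smallest integer k = 42.

42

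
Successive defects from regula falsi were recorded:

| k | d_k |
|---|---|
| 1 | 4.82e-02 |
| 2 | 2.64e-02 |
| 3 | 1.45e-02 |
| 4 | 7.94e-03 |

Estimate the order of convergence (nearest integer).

Consecutive ratios: d_4/d_3 = 7.94e-03/1.45e-02 = 0.547586, d_3/d_2 = 1.45e-02/2.64e-02 = 0.549242.
p ≈ ln(0.547586)/ln(0.549242) = -0.6022/-0.5992 ≈ 1.01.
So the convergence is linear (order 1).

1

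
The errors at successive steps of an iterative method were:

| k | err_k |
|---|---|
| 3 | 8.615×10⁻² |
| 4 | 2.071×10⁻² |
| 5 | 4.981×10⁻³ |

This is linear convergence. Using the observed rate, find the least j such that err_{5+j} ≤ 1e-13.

Rate ρ ≈ err_5/err_4 = 4.981×10⁻³/2.071×10⁻² = 0.2405.
After j more steps, err_{5+j} ≈ 4.981×10⁻³·ρ^j; need ρ^j ≤ 1e-13/4.981×10⁻³ = 2.00763e-11.
j ≥ ln(2.00763e-11)/ln(0.2405) = -24.6315/-1.42504 = 17.285.
So 18 more iterations are needed.

18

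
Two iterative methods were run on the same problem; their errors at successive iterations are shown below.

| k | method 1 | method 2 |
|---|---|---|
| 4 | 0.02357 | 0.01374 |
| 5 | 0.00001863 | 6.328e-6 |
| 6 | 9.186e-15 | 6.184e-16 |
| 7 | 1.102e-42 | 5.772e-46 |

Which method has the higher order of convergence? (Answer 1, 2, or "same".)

Method 1: p ≈ ln(1.102e-42/9.186e-15)/ln(9.186e-15/0.00001863) ≈ 3.00.
Method 2: p ≈ ln(5.772e-46/6.184e-16)/ln(6.184e-16/6.328e-6) ≈ 3.00.
Both orders ≈ 3.0 — effectively the same.

same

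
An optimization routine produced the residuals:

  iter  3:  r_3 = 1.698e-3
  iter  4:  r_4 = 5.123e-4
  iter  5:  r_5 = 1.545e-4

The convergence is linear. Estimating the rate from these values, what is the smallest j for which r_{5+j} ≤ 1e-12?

Rate ρ ≈ r_5/r_4 = 1.545e-4/5.123e-4 = 0.3016.
After j more steps, r_{5+j} ≈ 1.545e-4·ρ^j; need ρ^j ≤ 1e-12/1.545e-4 = 6.47249e-09.
j ≥ ln(6.47249e-09)/ln(0.3016) = -18.8557/-1.19865 = 15.731.
So 16 more iterations are needed.

16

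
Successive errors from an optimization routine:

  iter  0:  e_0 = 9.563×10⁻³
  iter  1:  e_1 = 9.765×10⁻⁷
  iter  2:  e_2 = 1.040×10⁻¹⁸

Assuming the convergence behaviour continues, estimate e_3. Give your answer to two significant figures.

1.3e-54

First estimate the order: p ≈ ln(e_2/e_1) / ln(e_1/e_0) = ln(1.040×10⁻¹⁸/9.765×10⁻⁷)/ln(9.765×10⁻⁷/9.563×10⁻³) = ln(1.06503e-12)/ln(0.000102112) ≈ 3.0000.
Then e_3 ≈ e_2·(e_2/e_1)^p = 1.040×10⁻¹⁸·(1.06503e-12)^3.0000 = 1.040×10⁻¹⁸·1.20805e-36 ≈ 1.256e-54.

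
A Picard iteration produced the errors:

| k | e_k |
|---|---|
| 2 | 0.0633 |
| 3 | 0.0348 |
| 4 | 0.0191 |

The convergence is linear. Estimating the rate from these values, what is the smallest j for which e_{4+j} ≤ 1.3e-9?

Rate ρ ≈ e_4/e_3 = 0.0191/0.0348 = 0.5489.
After j more steps, e_{4+j} ≈ 0.0191·ρ^j; need ρ^j ≤ 1.3e-9/0.0191 = 6.80628e-08.
j ≥ ln(6.80628e-08)/ln(0.5489) = -16.5028/-0.59984 = 27.512.
So 28 more iterations are needed.

28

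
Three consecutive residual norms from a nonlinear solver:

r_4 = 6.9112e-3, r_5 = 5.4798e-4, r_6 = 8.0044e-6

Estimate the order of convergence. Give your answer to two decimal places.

1.67

p ≈ ln(r_6/r_5) / ln(r_5/r_4)
  = ln(8.0044e-6/5.4798e-4) / ln(5.4798e-4/6.9112e-3)
  = ln(0.0146071) / ln(0.0792887)
  = -4.22625 / -2.53466 ≈ 1.66738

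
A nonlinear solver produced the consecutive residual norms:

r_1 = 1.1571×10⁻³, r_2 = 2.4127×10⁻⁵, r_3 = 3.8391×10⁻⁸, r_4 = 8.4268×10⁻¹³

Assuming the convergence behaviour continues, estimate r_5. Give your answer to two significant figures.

First estimate the order: p ≈ ln(r_4/r_3) / ln(r_3/r_2) = ln(8.4268×10⁻¹³/3.8391×10⁻⁸)/ln(3.8391×10⁻⁸/2.4127×10⁻⁵) = ln(2.19499e-05)/ln(0.0015912) ≈ 1.6648.
Then r_5 ≈ r_4·(r_4/r_3)^p = 8.4268×10⁻¹³·(2.19499e-05)^1.6648 = 8.4268×10⁻¹³·1.75556e-08 ≈ 1.479e-20.

1.5e-20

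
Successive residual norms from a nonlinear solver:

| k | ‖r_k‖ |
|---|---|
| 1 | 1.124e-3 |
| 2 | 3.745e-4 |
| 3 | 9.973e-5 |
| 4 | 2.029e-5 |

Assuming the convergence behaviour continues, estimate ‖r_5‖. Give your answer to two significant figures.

3.0e-6

First estimate the order: p ≈ ln(‖r_4‖/‖r_3‖) / ln(‖r_3‖/‖r_2‖) = ln(2.029e-5/9.973e-5)/ln(9.973e-5/3.745e-4) = ln(0.203449)/ln(0.266302) ≈ 1.2035.
Then ‖r_5‖ ≈ ‖r_4‖·(‖r_4‖/‖r_3‖)^p = 2.029e-5·(0.203449)^1.2035 = 2.029e-5·0.147138 ≈ 2.985e-06.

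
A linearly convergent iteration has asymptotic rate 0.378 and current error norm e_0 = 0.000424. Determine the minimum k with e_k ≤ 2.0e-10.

After k steps, e_k ≈ 0.000424·0.378^k.
Need 0.378^k ≤ 2.0e-10/0.000424 = 4.71698e-07.
k ≥ ln(4.71698e-07)/ln(0.378) = -14.5669/-0.97286 = 14.973.
Smallest integer k = 15.

15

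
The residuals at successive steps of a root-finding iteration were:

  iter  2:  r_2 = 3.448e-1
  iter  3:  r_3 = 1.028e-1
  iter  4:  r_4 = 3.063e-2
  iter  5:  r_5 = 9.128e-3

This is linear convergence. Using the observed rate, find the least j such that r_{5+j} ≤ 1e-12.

19

Rate ρ ≈ r_5/r_4 = 9.128e-3/3.063e-2 = 0.2980.
After j more steps, r_{5+j} ≈ 9.128e-3·ρ^j; need ρ^j ≤ 1e-12/9.128e-3 = 1.09553e-10.
j ≥ ln(1.09553e-10)/ln(0.2980) = -22.9346/-1.21066 = 18.944.
So 19 more iterations are needed.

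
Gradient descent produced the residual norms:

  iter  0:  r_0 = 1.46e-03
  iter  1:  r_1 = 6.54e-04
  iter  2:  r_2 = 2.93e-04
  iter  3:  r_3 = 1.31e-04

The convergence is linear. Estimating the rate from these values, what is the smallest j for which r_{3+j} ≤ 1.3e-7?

9

Rate ρ ≈ r_3/r_2 = 1.31e-04/2.93e-04 = 0.4471.
After j more steps, r_{3+j} ≈ 1.31e-04·ρ^j; need ρ^j ≤ 1.3e-7/1.31e-04 = 0.000992366.
j ≥ ln(0.000992366)/ln(0.4471) = -6.9154/-0.80497 = 8.591.
So 9 more iterations are needed.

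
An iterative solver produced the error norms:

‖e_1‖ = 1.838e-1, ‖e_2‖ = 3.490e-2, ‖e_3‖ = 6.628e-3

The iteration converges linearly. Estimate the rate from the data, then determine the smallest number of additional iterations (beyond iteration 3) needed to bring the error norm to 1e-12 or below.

14

Rate ρ ≈ ‖e_3‖/‖e_2‖ = 6.628e-3/3.490e-2 = 0.1899.
After j more steps, ‖e_{3+j}‖ ≈ 6.628e-3·ρ^j; need ρ^j ≤ 1e-12/6.628e-3 = 1.50875e-10.
j ≥ ln(1.50875e-10)/ln(0.1899) = -22.6146/-1.66126 = 13.613.
So 14 more iterations are needed.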